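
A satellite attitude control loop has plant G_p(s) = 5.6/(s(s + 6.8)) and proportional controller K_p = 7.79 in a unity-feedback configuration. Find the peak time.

The closed-loop denominator s² + 6.8s + 43.62 gives ω_n = √43.62 = 6.605 and ζ = 6.8/(2ω_n) = 0.5148.
Damped frequency ω_d = ω_n√(1−ζ²) = 5.663 rad/s, so peak time T_p = π/ω_d = 0.555 s.

T_p = 0.555 s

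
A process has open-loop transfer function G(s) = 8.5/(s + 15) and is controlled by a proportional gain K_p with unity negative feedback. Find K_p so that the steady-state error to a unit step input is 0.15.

For a type-0 loop with proportional control, e_ss = 1/(1 + K_p·G(0)).
G(0) = 0.5667. Require 1/(1 + K_p·0.5667) = 0.15, so 1 + 0.5667·K_p = 6.667.
K_p = (6.667 − 1)/0.5667 = 10.

K_p = 10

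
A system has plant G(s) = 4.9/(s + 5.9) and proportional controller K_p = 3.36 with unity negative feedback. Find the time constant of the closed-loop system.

τ = 0.0447 s

Closed-loop transfer function: T(s) = K_p·G(s)/(1 + K_p·G(s)) = 16.46/(s + 5.9 + 16.46) = 16.46/(s + 22.36).
Time constant τ = 1/22.36 = 0.0447 s.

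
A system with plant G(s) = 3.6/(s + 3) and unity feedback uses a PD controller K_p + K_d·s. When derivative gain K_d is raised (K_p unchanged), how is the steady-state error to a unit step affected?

At s = 0 the derivative term contributes nothing: C(0) = K_p regardless of K_d, so K_pos = K_p·G(0) and e_ss are unchanged.

unchanged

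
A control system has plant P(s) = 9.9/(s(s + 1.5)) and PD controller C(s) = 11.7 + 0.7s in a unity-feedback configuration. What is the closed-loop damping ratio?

Forward path: (11.7 + 0.7s)·9.9/(s(s+1.5)). The closed-loop characteristic equation is s² + (1.5 + 9.9·0.7)s + 9.9·11.7 = 0.
That is s² + 8.43s + 115.8 = 0, so ω_n = 10.76 rad/s and ζ = 8.43/(2·10.76) = 0.3916.

ζ = 0.392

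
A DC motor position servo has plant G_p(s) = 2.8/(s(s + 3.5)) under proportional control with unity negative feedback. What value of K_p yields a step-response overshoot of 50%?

From %OS = 100·exp(−πζ/√(1−ζ²)) = 50%, ζ = −ln(0.5)/√(π²+ln²(0.5)) = 0.2155.
Characteristic equation s² + 3.5s + 2.8K_p = 0 gives ζ = 3.5/(2√(2.8K_p)).
Setting ζ = 0.2155: √(2.8K_p) = 3.5/(2·0.2155) = 8.122, so K_p = 65.97/2.8 = 23.6.

K_p = 23.6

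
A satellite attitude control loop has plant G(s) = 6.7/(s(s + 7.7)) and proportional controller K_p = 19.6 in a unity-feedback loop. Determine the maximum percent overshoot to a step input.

The closed-loop denominator s² + 7.7s + 131.3 gives ω_n = √131.3 = 11.46 and ζ = 7.7/(2ω_n) = 0.336.
%OS = 100·exp(−πζ/√(1−ζ²)) = 100·exp(−π·0.336/√0.8871) = 32.6%.

32.6%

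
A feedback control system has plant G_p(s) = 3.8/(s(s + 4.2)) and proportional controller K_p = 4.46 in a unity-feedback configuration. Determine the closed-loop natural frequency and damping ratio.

ω_n = 4.12 rad/s, ζ = 0.51

The closed-loop denominator is s(s+4.2) + 4.46·3.8 = s² + 4.2s + 16.95.
So ω_n² = 16.95 ⇒ ω_n = 4.117 rad/s, and ζ = 4.2/(2ω_n) = 0.51.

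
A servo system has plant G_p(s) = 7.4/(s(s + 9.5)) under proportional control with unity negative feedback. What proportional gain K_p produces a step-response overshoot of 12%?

K_p = 9.74

From %OS = 100·exp(−πζ/√(1−ζ²)) = 12%, ζ = −ln(0.12)/√(π²+ln²(0.12)) = 0.5594.
Characteristic equation s² + 9.5s + 7.4K_p = 0 gives ζ = 9.5/(2√(7.4K_p)).
Setting ζ = 0.5594: √(7.4K_p) = 9.5/(2·0.5594) = 8.491, so K_p = 72.1/7.4 = 9.74.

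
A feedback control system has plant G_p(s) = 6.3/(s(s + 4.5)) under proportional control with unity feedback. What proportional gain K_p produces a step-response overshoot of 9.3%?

K_p = 2.21

From %OS = 100·exp(−πζ/√(1−ζ²)) = 9.3%, ζ = −ln(0.093)/√(π²+ln²(0.093)) = 0.6031.
Characteristic equation s² + 4.5s + 6.3K_p = 0 gives ζ = 4.5/(2√(6.3K_p)).
Setting ζ = 0.6031: √(6.3K_p) = 4.5/(2·0.6031) = 3.731, so K_p = 13.92/6.3 = 2.21.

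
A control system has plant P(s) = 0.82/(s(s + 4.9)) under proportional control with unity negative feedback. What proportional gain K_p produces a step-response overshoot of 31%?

K_p = 60

From %OS = 100·exp(−πζ/√(1−ζ²)) = 31%, ζ = −ln(0.31)/√(π²+ln²(0.31)) = 0.3493.
Characteristic equation s² + 4.9s + 0.82K_p = 0 gives ζ = 4.9/(2√(0.82K_p)).
Setting ζ = 0.3493: √(0.82K_p) = 4.9/(2·0.3493) = 7.014, so K_p = 49.19/0.82 = 60.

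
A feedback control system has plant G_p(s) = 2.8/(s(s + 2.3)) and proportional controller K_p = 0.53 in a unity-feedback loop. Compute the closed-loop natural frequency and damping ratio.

The closed-loop denominator is s(s+2.3) + 0.53·2.8 = s² + 2.3s + 1.484.
So ω_n² = 1.484 ⇒ ω_n = 1.218 rad/s, and ζ = 2.3/(2ω_n) = 0.944.

ω_n = 1.22 rad/s, ζ = 0.944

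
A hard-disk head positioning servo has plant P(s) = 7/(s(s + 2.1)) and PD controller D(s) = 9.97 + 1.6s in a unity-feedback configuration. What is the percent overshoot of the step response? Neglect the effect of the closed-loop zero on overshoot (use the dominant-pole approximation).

1.61%

Forward path: (9.97 + 1.6s)·7/(s(s+2.1)). The closed-loop characteristic equation is s² + (2.1 + 7·1.6)s + 7·9.97 = 0.
That is s² + 13.3s + 69.79 = 0, so ω_n = 8.354 rad/s and ζ = 13.3/(2·8.354) = 0.796.
%OS = 100·exp(−πζ/√(1−ζ²)) = 1.61%.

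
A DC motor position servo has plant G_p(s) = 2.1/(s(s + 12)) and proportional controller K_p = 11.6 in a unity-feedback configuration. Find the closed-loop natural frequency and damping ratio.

With unity feedback the closed-loop characteristic equation is s² + 12s + 11.6·2.1 = s² + 12s + 24.36 = 0.
Matching s² + 2ζω_n s + ω_n²: ω_n = √24.36 = 4.936 rad/s and 2ζω_n = 12, so ζ = 12/(2·4.936) = 1.22.

ω_n = 4.94 rad/s, ζ = 1.22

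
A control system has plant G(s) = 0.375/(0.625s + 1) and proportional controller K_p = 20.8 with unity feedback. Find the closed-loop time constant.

τ = 0.071 s

Closed loop: T(s) = K_p·G/(1+K_p·G) = 7.8/(0.625s + 1 + 7.8), with pole at s = −(1 + 7.8)/0.625 = −14.08.
Closed-loop time constant τ = 1/14.08 = 0.071 s.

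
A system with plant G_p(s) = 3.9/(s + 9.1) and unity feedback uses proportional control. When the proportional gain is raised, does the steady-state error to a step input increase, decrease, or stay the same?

e_ss = 1/(1 + K_p·G_p(0)); a larger K_p raises the denominator, so e_ss decreases.

decrease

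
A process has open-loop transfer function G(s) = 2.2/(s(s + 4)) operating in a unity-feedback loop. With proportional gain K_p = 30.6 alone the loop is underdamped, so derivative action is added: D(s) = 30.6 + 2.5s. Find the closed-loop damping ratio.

Forward path: (30.6 + 2.5s)·2.2/(s(s+4)). The closed-loop characteristic equation is s² + (4 + 2.2·2.5)s + 2.2·30.6 = 0.
That is s² + 9.5s + 67.32 = 0, so ω_n = 8.205 rad/s and ζ = 9.5/(2·8.205) = 0.5789.

ζ = 0.579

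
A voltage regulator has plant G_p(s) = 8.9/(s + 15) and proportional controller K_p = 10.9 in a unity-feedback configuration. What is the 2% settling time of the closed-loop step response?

T_s ≈ 0.0357 s

Closed-loop transfer function: T(s) = K_p·G_p(s)/(1 + K_p·G_p(s)) = 97.01/(s + 15 + 97.01) = 97.01/(s + 112).
Time constant τ = 1/112 = 0.008928 s, so the 2% settling time is about 4τ = 0.0357 s.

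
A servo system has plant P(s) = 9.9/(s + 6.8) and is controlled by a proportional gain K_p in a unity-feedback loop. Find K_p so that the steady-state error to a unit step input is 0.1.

For a type-0 loop with proportional control, e_ss = 1/(1 + K_p·P(0)).
P(0) = 1.456. Require 1/(1 + K_p·1.456) = 0.1, so 1 + 1.456·K_p = 10.
K_p = (10 − 1)/1.456 = 6.18.

K_p = 6.18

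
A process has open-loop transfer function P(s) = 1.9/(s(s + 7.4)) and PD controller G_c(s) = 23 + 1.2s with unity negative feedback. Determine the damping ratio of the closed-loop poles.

Forward path: (23 + 1.2s)·1.9/(s(s+7.4)). The closed-loop characteristic equation is s² + (7.4 + 1.9·1.2)s + 1.9·23 = 0.
That is s² + 9.68s + 43.7 = 0, so ω_n = 6.611 rad/s and ζ = 9.68/(2·6.611) = 0.7322.

ζ = 0.732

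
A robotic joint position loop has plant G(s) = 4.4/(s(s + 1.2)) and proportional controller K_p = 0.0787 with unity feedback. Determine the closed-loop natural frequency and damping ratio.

ω_n = 0.588 rad/s, ζ = 1.02

1 + K_p·G(s) = 0 gives s² + 1.2s + 0.3463 = 0.
Matching s² + 2ζω_n s + ω_n²: ω_n = √0.3463 = 0.5885 rad/s and 2ζω_n = 1.2, so ζ = 1.2/(2·0.5885) = 1.02.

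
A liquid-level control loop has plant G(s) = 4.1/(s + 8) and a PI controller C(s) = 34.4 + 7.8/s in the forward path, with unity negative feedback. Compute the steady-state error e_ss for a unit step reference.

The open loop C(s)G(s) has a pole at the origin (type 1), so the static position error constant is infinite and e_ss = 1/(1+∞) = 0.

0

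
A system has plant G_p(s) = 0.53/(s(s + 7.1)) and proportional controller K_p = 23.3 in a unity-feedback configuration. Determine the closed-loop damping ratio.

ζ = 1.01

With unity feedback the closed-loop characteristic equation is s² + 7.1s + 23.3·0.53 = s² + 7.1s + 12.35 = 0.
So ω_n² = 12.35 ⇒ ω_n = 3.514 rad/s, and ζ = 7.1/(2ω_n) = 1.01.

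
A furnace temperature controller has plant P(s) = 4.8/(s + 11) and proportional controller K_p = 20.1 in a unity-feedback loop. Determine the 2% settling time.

T_s ≈ 0.0372 s

Closed-loop transfer function: T(s) = K_p·P(s)/(1 + K_p·P(s)) = 96.48/(s + 11 + 96.48) = 96.48/(s + 107.5).
Time constant τ = 1/107.5 = 0.009304 s, so the 2% settling time is about 4τ = 0.0372 s.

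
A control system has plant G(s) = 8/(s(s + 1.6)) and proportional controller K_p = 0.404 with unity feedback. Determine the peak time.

T_p = 1.95 s

Closed-loop characteristic equation: s² + 1.6s + 3.232 = 0, so ω_n = 1.798 rad/s and ζ = 1.6/(2·1.798) = 0.445.
Damped frequency ω_d = ω_n√(1−ζ²) = 1.61 rad/s, so peak time T_p = π/ω_d = 1.95 s.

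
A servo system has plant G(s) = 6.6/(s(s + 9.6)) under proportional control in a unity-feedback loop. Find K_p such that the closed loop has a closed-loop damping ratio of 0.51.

Closed-loop characteristic equation: s² + 9.6s + K_p·6.6 = 0.
So ω_n = √(6.6K_p) and 2ζω_n = 9.6, giving ζ = 9.6/(2√(6.6K_p)).
Setting ζ = 0.51: √(6.6K_p) = 9.6/(2·0.51) = 9.412, so K_p = 88.58/6.6 = 13.4.

K_p = 13.4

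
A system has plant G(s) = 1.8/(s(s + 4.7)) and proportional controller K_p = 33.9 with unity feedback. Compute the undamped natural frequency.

The closed-loop denominator is s(s+4.7) + 33.9·1.8 = s² + 4.7s + 61.02.
So ω_n² = 61.02 ⇒ ω_n = 7.812 rad/s, and ζ = 4.7/(2ω_n) = 0.301.

ω_n = 7.81 rad/s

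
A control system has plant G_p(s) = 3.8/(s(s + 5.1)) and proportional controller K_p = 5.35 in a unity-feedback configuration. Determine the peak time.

From 1 + K_pG_p(s) = 0: s² + 5.1s + 20.33 = 0 ⇒ ω_n = 4.509, ζ = 0.5656.
Damped frequency ω_d = ω_n√(1−ζ²) = 3.719 rad/s, so peak time T_p = π/ω_d = 0.845 s.

T_p = 0.845 s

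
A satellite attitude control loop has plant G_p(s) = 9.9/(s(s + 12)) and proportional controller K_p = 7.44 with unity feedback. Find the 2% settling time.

T_s ≈ 0.667 s

Closed-loop characteristic equation: s² + 12s + 73.66 = 0, so ω_n = 8.582 rad/s and ζ = 12/(2·8.582) = 0.6991.
2% settling time T_s ≈ 4/(ζω_n) = 4/6 = 0.667 s.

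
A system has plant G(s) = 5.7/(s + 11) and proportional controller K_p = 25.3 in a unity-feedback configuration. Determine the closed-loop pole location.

s = -155.2

Closed-loop transfer function: T(s) = K_p·G(s)/(1 + K_p·G(s)) = 144.2/(s + 11 + 144.2) = 144.2/(s + 155.2).
The closed-loop pole is at s = −155.2.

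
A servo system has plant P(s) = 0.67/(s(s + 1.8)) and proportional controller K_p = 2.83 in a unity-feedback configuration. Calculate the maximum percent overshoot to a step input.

6.63%

From 1 + K_pP(s) = 0: s² + 1.8s + 1.896 = 0 ⇒ ω_n = 1.377, ζ = 0.6536.
%OS = 100·exp(−πζ/√(1−ζ²)) = 100·exp(−π·0.6536/√0.5728) = 6.63%.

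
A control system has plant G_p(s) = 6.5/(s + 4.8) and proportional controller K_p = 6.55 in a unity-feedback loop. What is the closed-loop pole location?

Closed-loop transfer function: T(s) = K_p·G_p(s)/(1 + K_p·G_p(s)) = 42.57/(s + 4.8 + 42.57) = 42.57/(s + 47.37).
The closed-loop pole is at s = −47.37.

s = -47.37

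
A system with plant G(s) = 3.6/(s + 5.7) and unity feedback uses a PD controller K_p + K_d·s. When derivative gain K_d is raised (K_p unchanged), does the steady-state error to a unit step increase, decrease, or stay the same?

unchanged

K_d affects only the transient (the s-coefficient); the DC loop gain, and hence e_ss, depends only on K_p.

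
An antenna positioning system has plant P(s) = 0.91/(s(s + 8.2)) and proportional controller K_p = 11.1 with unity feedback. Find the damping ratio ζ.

With unity feedback the closed-loop characteristic equation is s² + 8.2s + 11.1·0.91 = s² + 8.2s + 10.1 = 0.
Matching s² + 2ζω_n s + ω_n²: ω_n = √10.1 = 3.178 rad/s and 2ζω_n = 8.2, so ζ = 8.2/(2·3.178) = 1.29.

ζ = 1.29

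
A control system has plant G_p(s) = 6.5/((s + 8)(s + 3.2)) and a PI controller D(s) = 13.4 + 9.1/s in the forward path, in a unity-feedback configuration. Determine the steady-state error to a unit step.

The open loop D(s)G_p(s) has a pole at the origin (type 1), so the static position error constant is infinite and e_ss = 1/(1+∞) = 0.

0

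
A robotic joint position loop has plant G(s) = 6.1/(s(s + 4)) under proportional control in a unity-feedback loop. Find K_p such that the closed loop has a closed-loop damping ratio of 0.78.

Closed-loop characteristic equation: s² + 4s + K_p·6.1 = 0.
So ω_n = √(6.1K_p) and 2ζω_n = 4, giving ζ = 4/(2√(6.1K_p)).
Setting ζ = 0.78: √(6.1K_p) = 4/(2·0.78) = 2.564, so K_p = 6.575/6.1 = 1.08.

K_p = 1.08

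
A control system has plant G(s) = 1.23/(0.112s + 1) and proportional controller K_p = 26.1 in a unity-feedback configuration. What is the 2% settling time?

T_s ≈ 0.0135 s

Closed loop: T(s) = K_p·G/(1+K_p·G) = 32.1/(0.112s + 1 + 32.1), with pole at s = −(1 + 32.1)/0.112 = −295.6.
τ = 1/295.6 = 0.003383 s, so 2% settling time ≈ 4τ = 0.0135 s.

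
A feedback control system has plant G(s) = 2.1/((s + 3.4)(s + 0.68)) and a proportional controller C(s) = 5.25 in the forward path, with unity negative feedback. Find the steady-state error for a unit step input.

The loop is type 0. Static position error constant K_pos = C(0)·G(0) = 5.25·0.9083 = 4.769.
Steady-state error to a unit step: e_ss = 1/(1+K_pos) = 1/5.769 = 0.173.

0.173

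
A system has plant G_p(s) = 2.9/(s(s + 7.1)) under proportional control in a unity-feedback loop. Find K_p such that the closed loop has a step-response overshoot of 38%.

From %OS = 100·exp(−πζ/√(1−ζ²)) = 38%, ζ = −ln(0.38)/√(π²+ln²(0.38)) = 0.2943.
Characteristic equation s² + 7.1s + 2.9K_p = 0 gives ζ = 7.1/(2√(2.9K_p)).
Setting ζ = 0.2943: √(2.9K_p) = 7.1/(2·0.2943) = 12.06, so K_p = 145.5/2.9 = 50.2.

K_p = 50.2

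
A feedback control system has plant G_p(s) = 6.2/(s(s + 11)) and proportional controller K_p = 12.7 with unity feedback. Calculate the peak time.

The closed-loop denominator s² + 11s + 78.74 gives ω_n = √78.74 = 8.874 and ζ = 11/(2ω_n) = 0.6198.
Damped frequency ω_d = ω_n√(1−ζ²) = 6.963 rad/s, so peak time T_p = π/ω_d = 0.451 s.

T_p = 0.451 s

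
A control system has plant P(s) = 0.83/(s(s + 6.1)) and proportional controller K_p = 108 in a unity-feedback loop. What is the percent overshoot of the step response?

Closed-loop characteristic equation: s² + 6.1s + 89.64 = 0, so ω_n = 9.468 rad/s and ζ = 6.1/(2·9.468) = 0.3221.
%OS = 100·exp(−πζ/√(1−ζ²)) = 100·exp(−π·0.3221/√0.8962) = 34.3%.

34.3%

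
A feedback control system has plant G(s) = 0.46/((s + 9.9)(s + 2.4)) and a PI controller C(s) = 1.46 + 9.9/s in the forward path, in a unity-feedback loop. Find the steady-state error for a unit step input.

The open loop C(s)G(s) has a pole at the origin (type 1), so the static position error constant is infinite and e_ss = 1/(1+∞) = 0.

0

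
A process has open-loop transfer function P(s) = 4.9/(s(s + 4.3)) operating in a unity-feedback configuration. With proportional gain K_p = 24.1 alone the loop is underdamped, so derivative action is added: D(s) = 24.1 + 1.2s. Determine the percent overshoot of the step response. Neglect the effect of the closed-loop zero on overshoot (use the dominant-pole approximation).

Forward path: (24.1 + 1.2s)·4.9/(s(s+4.3)). The closed-loop characteristic equation is s² + (4.3 + 4.9·1.2)s + 4.9·24.1 = 0.
That is s² + 10.18s + 118.1 = 0, so ω_n = 10.87 rad/s and ζ = 10.18/(2·10.87) = 0.4684.
%OS = 100·exp(−πζ/√(1−ζ²)) = 18.9%.

18.9%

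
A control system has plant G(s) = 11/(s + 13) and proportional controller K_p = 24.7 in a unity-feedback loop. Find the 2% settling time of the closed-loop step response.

T_s ≈ 0.014 s

Closed-loop transfer function: T(s) = K_p·G(s)/(1 + K_p·G(s)) = 271.7/(s + 13 + 271.7) = 271.7/(s + 284.7).
Time constant τ = 1/284.7 = 0.003512 s, so the 2% settling time is about 4τ = 0.014 s.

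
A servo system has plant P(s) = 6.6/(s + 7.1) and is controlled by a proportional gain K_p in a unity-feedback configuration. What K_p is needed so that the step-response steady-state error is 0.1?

For a type-0 loop with proportional control, e_ss = 1/(1 + K_p·P(0)).
P(0) = 0.9296. Require 1/(1 + K_p·0.9296) = 0.1, so 1 + 0.9296·K_p = 10.
K_p = (10 − 1)/0.9296 = 9.68.

K_p = 9.68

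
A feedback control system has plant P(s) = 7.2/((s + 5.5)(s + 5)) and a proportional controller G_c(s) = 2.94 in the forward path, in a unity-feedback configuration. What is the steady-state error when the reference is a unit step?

0.565

The loop is type 0. Static position error constant K_pos = G_c(0)·P(0) = 2.94·0.2618 = 0.7697.
Steady-state error to a unit step: e_ss = 1/(1+K_pos) = 1/1.77 = 0.565.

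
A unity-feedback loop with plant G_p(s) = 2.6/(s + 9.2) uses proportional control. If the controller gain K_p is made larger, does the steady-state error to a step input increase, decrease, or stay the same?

decrease

The position error constant K_pos = K_p·G_p(0) grows with K_p, and e_ss = 1/(1+K_pos) falls.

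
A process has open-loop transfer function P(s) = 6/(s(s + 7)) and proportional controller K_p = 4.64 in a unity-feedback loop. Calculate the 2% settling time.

The closed-loop denominator s² + 7s + 27.84 gives ω_n = √27.84 = 5.276 and ζ = 7/(2ω_n) = 0.6633.
2% settling time T_s ≈ 4/(ζω_n) = 4/3.5 = 1.14 s.

T_s ≈ 1.14 s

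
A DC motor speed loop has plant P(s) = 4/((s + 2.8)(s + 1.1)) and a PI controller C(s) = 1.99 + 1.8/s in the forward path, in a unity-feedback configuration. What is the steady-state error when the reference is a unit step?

0

The open loop C(s)P(s) has a pole at the origin (type 1), so the static position error constant is infinite and e_ss = 1/(1+∞) = 0.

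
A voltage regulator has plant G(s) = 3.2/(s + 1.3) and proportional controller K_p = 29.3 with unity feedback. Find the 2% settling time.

T_s ≈ 0.0421 s

Closed-loop transfer function: T(s) = K_p·G(s)/(1 + K_p·G(s)) = 93.76/(s + 1.3 + 93.76) = 93.76/(s + 95.06).
Time constant τ = 1/95.06 = 0.01052 s, so the 2% settling time is about 4τ = 0.0421 s.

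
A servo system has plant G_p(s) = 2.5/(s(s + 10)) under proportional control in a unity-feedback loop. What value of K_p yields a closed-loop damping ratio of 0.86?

K_p = 13.5

Closed-loop characteristic equation: s² + 10s + K_p·2.5 = 0.
So ω_n = √(2.5K_p) and 2ζω_n = 10, giving ζ = 10/(2√(2.5K_p)).
Setting ζ = 0.86: √(2.5K_p) = 10/(2·0.86) = 5.814, so K_p = 33.8/2.5 = 13.5.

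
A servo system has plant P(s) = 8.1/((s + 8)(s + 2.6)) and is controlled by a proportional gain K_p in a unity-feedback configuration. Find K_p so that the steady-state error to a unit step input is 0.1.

The loop is type 0, so e_ss(step) = 1/(1 + K_pos) with K_pos = K_p·P(0).
P(0) = 0.3894. Require 1/(1 + K_p·0.3894) = 0.1, so 1 + 0.3894·K_p = 10.
K_p = (10 − 1)/0.3894 = 23.1.

K_p = 23.1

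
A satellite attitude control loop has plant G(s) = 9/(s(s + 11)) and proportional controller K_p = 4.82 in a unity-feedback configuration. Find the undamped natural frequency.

ω_n = 6.59 rad/s

The closed-loop denominator is s(s+11) + 4.82·9 = s² + 11s + 43.38.
Matching s² + 2ζω_n s + ω_n²: ω_n = √43.38 = 6.586 rad/s and 2ζω_n = 11, so ζ = 11/(2·6.586) = 0.835.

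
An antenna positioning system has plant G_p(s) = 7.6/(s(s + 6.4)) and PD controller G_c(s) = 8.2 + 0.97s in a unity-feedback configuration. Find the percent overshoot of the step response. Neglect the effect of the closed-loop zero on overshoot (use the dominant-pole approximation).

Forward path: (8.2 + 0.97s)·7.6/(s(s+6.4)). The closed-loop characteristic equation is s² + (6.4 + 7.6·0.97)s + 7.6·8.2 = 0.
That is s² + 13.77s + 62.32 = 0, so ω_n = 7.894 rad/s and ζ = 13.77/(2·7.894) = 0.8723.
%OS = 100·exp(−πζ/√(1−ζ²)) = 0.368%.

0.368%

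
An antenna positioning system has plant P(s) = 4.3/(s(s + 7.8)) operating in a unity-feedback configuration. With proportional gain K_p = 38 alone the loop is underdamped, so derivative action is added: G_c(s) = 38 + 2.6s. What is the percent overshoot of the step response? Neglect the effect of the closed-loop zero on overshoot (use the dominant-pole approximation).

Forward path: (38 + 2.6s)·4.3/(s(s+7.8)). The closed-loop characteristic equation is s² + (7.8 + 4.3·2.6)s + 4.3·38 = 0.
That is s² + 18.98s + 163.4 = 0, so ω_n = 12.78 rad/s and ζ = 18.98/(2·12.78) = 0.7424.
%OS = 100·exp(−πζ/√(1−ζ²)) = 3.08%.

3.08%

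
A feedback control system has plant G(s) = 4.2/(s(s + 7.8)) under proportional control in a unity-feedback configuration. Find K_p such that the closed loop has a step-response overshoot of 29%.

K_p = 26.9

From %OS = 100·exp(−πζ/√(1−ζ²)) = 29%, ζ = −ln(0.29)/√(π²+ln²(0.29)) = 0.3666.
Characteristic equation s² + 7.8s + 4.2K_p = 0 gives ζ = 7.8/(2√(4.2K_p)).
Setting ζ = 0.3666: √(4.2K_p) = 7.8/(2·0.3666) = 10.64, so K_p = 113.2/4.2 = 26.9.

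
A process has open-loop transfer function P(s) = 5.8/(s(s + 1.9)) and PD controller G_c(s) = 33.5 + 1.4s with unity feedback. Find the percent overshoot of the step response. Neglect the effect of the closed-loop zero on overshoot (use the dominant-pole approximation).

29.8%

Forward path: (33.5 + 1.4s)·5.8/(s(s+1.9)). The closed-loop characteristic equation is s² + (1.9 + 5.8·1.4)s + 5.8·33.5 = 0.
That is s² + 10.02s + 194.3 = 0, so ω_n = 13.94 rad/s and ζ = 10.02/(2·13.94) = 0.3594.
%OS = 100·exp(−πζ/√(1−ζ²)) = 29.8%.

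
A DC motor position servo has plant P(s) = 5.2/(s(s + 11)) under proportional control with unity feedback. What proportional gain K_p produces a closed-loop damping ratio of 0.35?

K_p = 47.5

Closed-loop characteristic equation: s² + 11s + K_p·5.2 = 0.
So ω_n = √(5.2K_p) and 2ζω_n = 11, giving ζ = 11/(2√(5.2K_p)).
Setting ζ = 0.35: √(5.2K_p) = 11/(2·0.35) = 15.71, so K_p = 246.9/5.2 = 47.5.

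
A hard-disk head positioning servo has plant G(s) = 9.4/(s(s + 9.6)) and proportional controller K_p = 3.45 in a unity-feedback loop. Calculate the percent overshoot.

From 1 + K_pG(s) = 0: s² + 9.6s + 32.43 = 0 ⇒ ω_n = 5.695, ζ = 0.8429.
%OS = 100·exp(−πζ/√(1−ζ²)) = 100·exp(−π·0.8429/√0.2895) = 0.729%.

0.729%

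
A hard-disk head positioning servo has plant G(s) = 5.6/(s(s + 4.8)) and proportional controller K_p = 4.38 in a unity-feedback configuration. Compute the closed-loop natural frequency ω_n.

1 + K_p·G(s) = 0 gives s² + 4.8s + 24.53 = 0.
So ω_n² = 24.53 ⇒ ω_n = 4.953 rad/s, and ζ = 4.8/(2ω_n) = 0.485.

ω_n = 4.95 rad/s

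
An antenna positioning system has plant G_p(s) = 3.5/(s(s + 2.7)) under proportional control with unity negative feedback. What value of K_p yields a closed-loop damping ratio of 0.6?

K_p = 1.45

Closed-loop characteristic equation: s² + 2.7s + K_p·3.5 = 0.
So ω_n = √(3.5K_p) and 2ζω_n = 2.7, giving ζ = 2.7/(2√(3.5K_p)).
Setting ζ = 0.6: √(3.5K_p) = 2.7/(2·0.6) = 2.25, so K_p = 5.063/3.5 = 1.45.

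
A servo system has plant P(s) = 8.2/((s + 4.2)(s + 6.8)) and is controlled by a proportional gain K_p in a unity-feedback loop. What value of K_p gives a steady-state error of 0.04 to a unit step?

K_p = 83.6

For a type-0 loop with proportional control, e_ss = 1/(1 + K_p·P(0)).
P(0) = 0.2871. Require 1/(1 + K_p·0.2871) = 0.04, so 1 + 0.2871·K_p = 25.
K_p = (25 − 1)/0.2871 = 83.6.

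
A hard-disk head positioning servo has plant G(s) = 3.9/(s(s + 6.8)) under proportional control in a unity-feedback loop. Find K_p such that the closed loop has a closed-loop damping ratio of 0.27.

Closed-loop characteristic equation: s² + 6.8s + K_p·3.9 = 0.
So ω_n = √(3.9K_p) and 2ζω_n = 6.8, giving ζ = 6.8/(2√(3.9K_p)).
Setting ζ = 0.27: √(3.9K_p) = 6.8/(2·0.27) = 12.59, so K_p = 158.6/3.9 = 40.7.

K_p = 40.7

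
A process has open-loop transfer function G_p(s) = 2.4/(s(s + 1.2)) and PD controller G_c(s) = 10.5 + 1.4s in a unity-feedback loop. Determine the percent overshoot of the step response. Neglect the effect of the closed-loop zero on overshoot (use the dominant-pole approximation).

20.2%

Forward path: (10.5 + 1.4s)·2.4/(s(s+1.2)). The closed-loop characteristic equation is s² + (1.2 + 2.4·1.4)s + 2.4·10.5 = 0.
That is s² + 4.56s + 25.2 = 0, so ω_n = 5.02 rad/s and ζ = 4.56/(2·5.02) = 0.4542.
%OS = 100·exp(−πζ/√(1−ζ²)) = 20.2%.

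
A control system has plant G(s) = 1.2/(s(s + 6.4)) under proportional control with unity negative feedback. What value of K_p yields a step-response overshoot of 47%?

K_p = 156

From %OS = 100·exp(−πζ/√(1−ζ²)) = 47%, ζ = −ln(0.47)/√(π²+ln²(0.47)) = 0.2337.
Characteristic equation s² + 6.4s + 1.2K_p = 0 gives ζ = 6.4/(2√(1.2K_p)).
Setting ζ = 0.2337: √(1.2K_p) = 6.4/(2·0.2337) = 13.69, so K_p = 187.5/1.2 = 156.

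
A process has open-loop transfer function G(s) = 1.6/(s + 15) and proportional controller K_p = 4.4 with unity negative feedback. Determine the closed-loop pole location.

Closed-loop transfer function: T(s) = K_p·G(s)/(1 + K_p·G(s)) = 7.04/(s + 15 + 7.04) = 7.04/(s + 22.04).
The closed-loop pole is at s = −22.04.

s = -22.04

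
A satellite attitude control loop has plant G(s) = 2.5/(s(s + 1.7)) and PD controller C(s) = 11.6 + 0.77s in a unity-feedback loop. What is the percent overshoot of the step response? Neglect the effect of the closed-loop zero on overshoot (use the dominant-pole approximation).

Forward path: (11.6 + 0.77s)·2.5/(s(s+1.7)). The closed-loop characteristic equation is s² + (1.7 + 2.5·0.77)s + 2.5·11.6 = 0.
That is s² + 3.625s + 29 = 0, so ω_n = 5.385 rad/s and ζ = 3.625/(2·5.385) = 0.3366.
%OS = 100·exp(−πζ/√(1−ζ²)) = 32.5%.

32.5%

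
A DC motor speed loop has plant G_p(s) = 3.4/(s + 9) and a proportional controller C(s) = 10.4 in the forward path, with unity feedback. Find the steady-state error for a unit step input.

0.203

The loop is type 0. Static position error constant K_pos = C(0)·G_p(0) = 10.4·0.3778 = 3.929.
Steady-state error to a unit step: e_ss = 1/(1+K_pos) = 1/4.929 = 0.203.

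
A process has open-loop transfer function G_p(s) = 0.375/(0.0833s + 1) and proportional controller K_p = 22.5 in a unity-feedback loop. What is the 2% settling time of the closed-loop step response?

T_s ≈ 0.0353 s

Closed loop: T(s) = K_p·G_p/(1+K_p·G_p) = 8.438/(0.0833s + 1 + 8.438), with pole at s = −(1 + 8.438)/0.0833 = −113.3.
τ = 1/113.3 = 0.008826 s, so 2% settling time ≈ 4τ = 0.0353 s.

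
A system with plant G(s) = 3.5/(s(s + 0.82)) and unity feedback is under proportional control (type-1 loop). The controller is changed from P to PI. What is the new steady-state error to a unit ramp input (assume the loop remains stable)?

0

The integrator raises the loop to type 2, so K_v → ∞ and e_ss to a ramp is zero.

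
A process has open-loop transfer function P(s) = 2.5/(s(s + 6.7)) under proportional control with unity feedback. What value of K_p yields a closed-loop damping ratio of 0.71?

K_p = 8.9

Closed-loop characteristic equation: s² + 6.7s + K_p·2.5 = 0.
So ω_n = √(2.5K_p) and 2ζω_n = 6.7, giving ζ = 6.7/(2√(2.5K_p)).
Setting ζ = 0.71: √(2.5K_p) = 6.7/(2·0.71) = 4.718, so K_p = 22.26/2.5 = 8.9.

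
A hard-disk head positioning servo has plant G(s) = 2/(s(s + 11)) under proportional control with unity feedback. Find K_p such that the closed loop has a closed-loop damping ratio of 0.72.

Closed-loop characteristic equation: s² + 11s + K_p·2 = 0.
So ω_n = √(2K_p) and 2ζω_n = 11, giving ζ = 11/(2√(2K_p)).
Setting ζ = 0.72: √(2K_p) = 11/(2·0.72) = 7.639, so K_p = 58.35/2 = 29.2.

K_p = 29.2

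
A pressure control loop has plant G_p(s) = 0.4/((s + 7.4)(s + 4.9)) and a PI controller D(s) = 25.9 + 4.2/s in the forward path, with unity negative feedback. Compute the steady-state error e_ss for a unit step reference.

The open loop D(s)G_p(s) has a pole at the origin (type 1), so the static position error constant is infinite and e_ss = 1/(1+∞) = 0.

0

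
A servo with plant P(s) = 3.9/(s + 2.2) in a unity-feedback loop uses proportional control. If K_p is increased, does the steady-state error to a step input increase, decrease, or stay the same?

e_ss = 1/(1 + K_p·P(0)); a larger K_p raises the denominator, so e_ss decreases.

decrease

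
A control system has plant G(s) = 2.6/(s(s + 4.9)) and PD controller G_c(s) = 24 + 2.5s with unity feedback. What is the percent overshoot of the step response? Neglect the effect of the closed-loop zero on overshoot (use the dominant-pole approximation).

3.78%

Forward path: (24 + 2.5s)·2.6/(s(s+4.9)). The closed-loop characteristic equation is s² + (4.9 + 2.6·2.5)s + 2.6·24 = 0.
That is s² + 11.4s + 62.4 = 0, so ω_n = 7.899 rad/s and ζ = 11.4/(2·7.899) = 0.7216.
%OS = 100·exp(−πζ/√(1−ζ²)) = 3.78%.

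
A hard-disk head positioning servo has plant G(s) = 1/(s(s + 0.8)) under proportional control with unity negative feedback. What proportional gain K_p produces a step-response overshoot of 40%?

K_p = 2.04

From %OS = 100·exp(−πζ/√(1−ζ²)) = 40%, ζ = −ln(0.4)/√(π²+ln²(0.4)) = 0.28.
Characteristic equation s² + 0.8s + 1K_p = 0 gives ζ = 0.8/(2√(1K_p)).
Setting ζ = 0.28: √(1K_p) = 0.8/(2·0.28) = 1.429, so K_p = 2.041/1 = 2.04.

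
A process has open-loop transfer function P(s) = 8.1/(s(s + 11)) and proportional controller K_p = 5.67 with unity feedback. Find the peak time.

T_p = 0.793 s

The closed-loop denominator s² + 11s + 45.93 gives ω_n = √45.93 = 6.777 and ζ = 11/(2ω_n) = 0.8116.
Damped frequency ω_d = ω_n√(1−ζ²) = 3.959 rad/s, so peak time T_p = π/ω_d = 0.793 s.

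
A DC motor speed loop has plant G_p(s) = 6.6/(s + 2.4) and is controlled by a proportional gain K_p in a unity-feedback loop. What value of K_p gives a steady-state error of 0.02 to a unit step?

The loop is type 0, so e_ss(step) = 1/(1 + K_pos) with K_pos = K_p·G_p(0).
G_p(0) = 2.75. Require 1/(1 + K_p·2.75) = 0.02, so 1 + 2.75·K_p = 50.
K_p = (50 − 1)/2.75 = 17.8.

K_p = 17.8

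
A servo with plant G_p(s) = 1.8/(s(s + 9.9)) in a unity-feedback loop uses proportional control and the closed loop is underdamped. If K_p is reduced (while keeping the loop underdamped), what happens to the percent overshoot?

ζ = 9.9/(2√(1.8K_p)) rises as K_p falls; higher damping means less overshoot.

decrease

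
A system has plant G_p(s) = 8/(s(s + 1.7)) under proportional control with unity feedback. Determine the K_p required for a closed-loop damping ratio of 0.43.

Closed-loop characteristic equation: s² + 1.7s + K_p·8 = 0.
So ω_n = √(8K_p) and 2ζω_n = 1.7, giving ζ = 1.7/(2√(8K_p)).
Setting ζ = 0.43: √(8K_p) = 1.7/(2·0.43) = 1.977, so K_p = 3.908/8 = 0.488.

K_p = 0.488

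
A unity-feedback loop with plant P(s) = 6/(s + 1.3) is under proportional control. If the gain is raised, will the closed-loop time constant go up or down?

decrease

Closed-loop pole is at s = −(1.3+K_p·6); larger K_p moves it further left, so τ = 1/(1.3+K_p·6) decreases.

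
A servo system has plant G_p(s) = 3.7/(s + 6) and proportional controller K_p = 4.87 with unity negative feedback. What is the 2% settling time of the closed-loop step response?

Closed-loop transfer function: T(s) = K_p·G_p(s)/(1 + K_p·G_p(s)) = 18.02/(s + 6 + 18.02) = 18.02/(s + 24.02).
Time constant τ = 1/24.02 = 0.04163 s, so the 2% settling time is about 4τ = 0.167 s.

T_s ≈ 0.167 s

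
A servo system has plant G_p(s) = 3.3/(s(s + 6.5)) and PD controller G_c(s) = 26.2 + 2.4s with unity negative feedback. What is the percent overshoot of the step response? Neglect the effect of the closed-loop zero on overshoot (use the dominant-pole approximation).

2.11%

Forward path: (26.2 + 2.4s)·3.3/(s(s+6.5)). The closed-loop characteristic equation is s² + (6.5 + 3.3·2.4)s + 3.3·26.2 = 0.
That is s² + 14.42s + 86.46 = 0, so ω_n = 9.298 rad/s and ζ = 14.42/(2·9.298) = 0.7754.
%OS = 100·exp(−πζ/√(1−ζ²)) = 2.11%.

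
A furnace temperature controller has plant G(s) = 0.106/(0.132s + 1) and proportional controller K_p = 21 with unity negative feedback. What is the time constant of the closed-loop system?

Closed loop: T(s) = K_p·G/(1+K_p·G) = 2.226/(0.132s + 1 + 2.226), with pole at s = −(1 + 2.226)/0.132 = −24.44.
Closed-loop time constant τ = 1/24.44 = 0.0409 s.

τ = 0.0409 s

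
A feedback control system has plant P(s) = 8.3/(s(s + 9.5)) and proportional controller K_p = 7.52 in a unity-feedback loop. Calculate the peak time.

T_p = 0.498 s

From 1 + K_pP(s) = 0: s² + 9.5s + 62.42 = 0 ⇒ ω_n = 7.9, ζ = 0.6012.
Damped frequency ω_d = ω_n√(1−ζ²) = 6.313 rad/s, so peak time T_p = π/ω_d = 0.498 s.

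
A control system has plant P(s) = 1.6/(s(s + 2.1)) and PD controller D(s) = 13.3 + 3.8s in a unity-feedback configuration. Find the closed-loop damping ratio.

Forward path: (13.3 + 3.8s)·1.6/(s(s+2.1)). The closed-loop characteristic equation is s² + (2.1 + 1.6·3.8)s + 1.6·13.3 = 0.
That is s² + 8.18s + 21.28 = 0, so ω_n = 4.613 rad/s and ζ = 8.18/(2·4.613) = 0.8866.

ζ = 0.887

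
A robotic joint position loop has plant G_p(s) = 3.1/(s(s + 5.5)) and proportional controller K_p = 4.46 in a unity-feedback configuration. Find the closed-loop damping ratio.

The closed-loop denominator is s(s+5.5) + 4.46·3.1 = s² + 5.5s + 13.83.
Matching s² + 2ζω_n s + ω_n²: ω_n = √13.83 = 3.718 rad/s and 2ζω_n = 5.5, so ζ = 5.5/(2·3.718) = 0.74.

ζ = 0.74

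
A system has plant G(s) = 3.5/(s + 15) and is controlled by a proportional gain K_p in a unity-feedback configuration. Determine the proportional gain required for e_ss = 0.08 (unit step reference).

For a type-0 loop with proportional control, e_ss = 1/(1 + K_p·G(0)).
G(0) = 0.2333. Require 1/(1 + K_p·0.2333) = 0.08, so 1 + 0.2333·K_p = 12.5.
K_p = (12.5 − 1)/0.2333 = 49.3.

K_p = 49.3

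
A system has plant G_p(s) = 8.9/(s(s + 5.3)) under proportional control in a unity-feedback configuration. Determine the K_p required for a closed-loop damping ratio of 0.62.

K_p = 2.05

Closed-loop characteristic equation: s² + 5.3s + K_p·8.9 = 0.
So ω_n = √(8.9K_p) and 2ζω_n = 5.3, giving ζ = 5.3/(2√(8.9K_p)).
Setting ζ = 0.62: √(8.9K_p) = 5.3/(2·0.62) = 4.274, so K_p = 18.27/8.9 = 2.05.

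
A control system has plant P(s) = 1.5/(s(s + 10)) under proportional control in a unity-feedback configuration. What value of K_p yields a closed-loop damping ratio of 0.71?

Closed-loop characteristic equation: s² + 10s + K_p·1.5 = 0.
So ω_n = √(1.5K_p) and 2ζω_n = 10, giving ζ = 10/(2√(1.5K_p)).
Setting ζ = 0.71: √(1.5K_p) = 10/(2·0.71) = 7.042, so K_p = 49.59/1.5 = 33.1.

K_p = 33.1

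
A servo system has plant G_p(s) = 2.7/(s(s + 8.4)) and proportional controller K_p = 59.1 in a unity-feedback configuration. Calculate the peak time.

Closed-loop characteristic equation: s² + 8.4s + 159.6 = 0, so ω_n = 12.63 rad/s and ζ = 8.4/(2·12.63) = 0.3325.
Damped frequency ω_d = ω_n√(1−ζ²) = 11.91 rad/s, so peak time T_p = π/ω_d = 0.264 s.

T_p = 0.264 s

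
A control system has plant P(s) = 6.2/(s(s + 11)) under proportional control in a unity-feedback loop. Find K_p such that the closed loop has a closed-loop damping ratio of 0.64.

K_p = 11.9

Closed-loop characteristic equation: s² + 11s + K_p·6.2 = 0.
So ω_n = √(6.2K_p) and 2ζω_n = 11, giving ζ = 11/(2√(6.2K_p)).
Setting ζ = 0.64: √(6.2K_p) = 11/(2·0.64) = 8.594, so K_p = 73.85/6.2 = 11.9.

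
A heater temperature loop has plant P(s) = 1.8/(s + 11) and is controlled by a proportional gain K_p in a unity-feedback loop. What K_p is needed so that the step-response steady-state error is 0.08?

For a type-0 loop with proportional control, e_ss = 1/(1 + K_p·P(0)).
P(0) = 0.1636. Require 1/(1 + K_p·0.1636) = 0.08, so 1 + 0.1636·K_p = 12.5.
K_p = (12.5 − 1)/0.1636 = 70.3.

K_p = 70.3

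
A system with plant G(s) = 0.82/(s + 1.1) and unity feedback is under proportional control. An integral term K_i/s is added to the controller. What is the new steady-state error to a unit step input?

0

Adding integral action puts a pole at s = 0 in the forward path, raising the system type to 1; a type-1 loop has zero steady-state error to a step.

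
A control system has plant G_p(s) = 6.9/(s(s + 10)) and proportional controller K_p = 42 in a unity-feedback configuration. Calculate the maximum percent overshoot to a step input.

The closed-loop denominator s² + 10s + 289.8 gives ω_n = √289.8 = 17.02 and ζ = 10/(2ω_n) = 0.2937.
%OS = 100·exp(−πζ/√(1−ζ²)) = 100·exp(−π·0.2937/√0.9137) = 38.1%.

38.1%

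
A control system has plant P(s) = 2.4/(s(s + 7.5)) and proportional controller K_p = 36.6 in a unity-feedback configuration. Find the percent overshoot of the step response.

The closed-loop denominator s² + 7.5s + 87.84 gives ω_n = √87.84 = 9.372 and ζ = 7.5/(2ω_n) = 0.4001.
%OS = 100·exp(−πζ/√(1−ζ²)) = 100·exp(−π·0.4001/√0.8399) = 25.4%.

25.4%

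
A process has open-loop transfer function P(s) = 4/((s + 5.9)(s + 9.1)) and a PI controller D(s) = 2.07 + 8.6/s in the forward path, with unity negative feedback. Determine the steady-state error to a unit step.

The open loop D(s)P(s) has a pole at the origin (type 1), so the static position error constant is infinite and e_ss = 1/(1+∞) = 0.

0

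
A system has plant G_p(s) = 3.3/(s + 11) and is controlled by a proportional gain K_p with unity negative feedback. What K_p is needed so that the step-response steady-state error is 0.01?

K_p = 330

Steady-state error for a unit step on this type-0 loop is 1/(1 + K_p·G_p(0)).
G_p(0) = 0.3. Require 1/(1 + K_p·0.3) = 0.01, so 1 + 0.3·K_p = 100.
K_p = (100 − 1)/0.3 = 330.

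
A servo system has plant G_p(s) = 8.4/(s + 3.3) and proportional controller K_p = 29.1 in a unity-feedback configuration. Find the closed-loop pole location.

Closed-loop transfer function: T(s) = K_p·G_p(s)/(1 + K_p·G_p(s)) = 244.4/(s + 3.3 + 244.4) = 244.4/(s + 247.7).
The closed-loop pole is at s = −247.7.

s = -247.7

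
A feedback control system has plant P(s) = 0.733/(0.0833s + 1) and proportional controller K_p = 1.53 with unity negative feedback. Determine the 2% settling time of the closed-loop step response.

T_s ≈ 0.157 s

Closed loop: T(s) = K_p·P/(1+K_p·P) = 1.121/(0.0833s + 1 + 1.121), with pole at s = −(1 + 1.121)/0.0833 = −25.47.
τ = 1/25.47 = 0.03926 s, so 2% settling time ≈ 4τ = 0.157 s.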